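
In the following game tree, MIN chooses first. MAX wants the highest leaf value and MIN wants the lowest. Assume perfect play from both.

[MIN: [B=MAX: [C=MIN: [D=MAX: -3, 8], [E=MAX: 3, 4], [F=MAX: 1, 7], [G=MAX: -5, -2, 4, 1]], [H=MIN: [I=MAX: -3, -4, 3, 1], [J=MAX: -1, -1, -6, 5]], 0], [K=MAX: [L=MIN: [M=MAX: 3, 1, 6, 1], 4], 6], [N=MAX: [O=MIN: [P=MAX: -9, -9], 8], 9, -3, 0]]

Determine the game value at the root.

4

D (MAX): max(-3, 8) = 8
E (MAX): max(3, 4) = 4
F (MAX): max(1, 7) = 7
G (MAX): max(-5, -2, 4, 1) = 4
C (MIN): min(8, 4, 7, 4) = 4
I (MAX): max(-3, -4, 3, 1) = 3
J (MAX): max(-1, -1, -6, 5) = 5
H (MIN): min(3, 5) = 3
B (MAX): max(4, 3, 0) = 4
M (MAX): max(3, 1, 6, 1) = 6
L (MIN): min(6, 4) = 4
K (MAX): max(4, 6) = 6
P (MAX): max(-9, -9) = -9
O (MIN): min(-9, 8) = -9
N (MAX): max(-9, 9, -3, 0) = 9
Root (MIN): min(4, 6, 9) = 4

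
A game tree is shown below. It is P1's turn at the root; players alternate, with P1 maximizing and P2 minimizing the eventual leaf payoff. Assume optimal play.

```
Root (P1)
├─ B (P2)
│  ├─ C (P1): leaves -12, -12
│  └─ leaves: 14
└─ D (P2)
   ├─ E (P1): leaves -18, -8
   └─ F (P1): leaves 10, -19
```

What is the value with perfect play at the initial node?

-8

C (P1): max(-12, -12) = -12
B (P2): min(-12, 14) = -12
E (P1): max(-18, -8) = -8
F (P1): max(10, -19) = 10
D (P2): min(-8, 10) = -8
Root (P1): max(-12, -8) = -8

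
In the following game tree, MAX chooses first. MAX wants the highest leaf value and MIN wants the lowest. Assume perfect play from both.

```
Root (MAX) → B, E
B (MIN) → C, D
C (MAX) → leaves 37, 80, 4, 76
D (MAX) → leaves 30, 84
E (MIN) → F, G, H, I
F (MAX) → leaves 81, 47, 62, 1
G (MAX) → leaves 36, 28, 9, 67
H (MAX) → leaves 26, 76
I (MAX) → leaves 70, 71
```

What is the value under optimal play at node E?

F: max(81, 47, 62, 1) = 81
G: max(36, 28, 9, 67) = 67
H: max(26, 76) = 76
I: max(70, 71) = 71
E: min(81, 67, 76, 71) = 67

67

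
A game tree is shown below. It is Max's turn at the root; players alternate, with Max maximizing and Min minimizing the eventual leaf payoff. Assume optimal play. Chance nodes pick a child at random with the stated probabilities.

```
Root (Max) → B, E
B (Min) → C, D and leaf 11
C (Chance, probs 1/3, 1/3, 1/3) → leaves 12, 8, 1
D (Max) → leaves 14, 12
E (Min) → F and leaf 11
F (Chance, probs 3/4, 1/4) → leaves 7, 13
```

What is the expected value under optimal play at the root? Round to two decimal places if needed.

C (Chance): 1/3·12 + 1/3·8 + 1/3·1 = 7
D (Max): max(14, 12) = 14
B (Min): min(7, 14, 11) = 7
F (Chance): 3/4·7 + 1/4·13 = 8.5
E (Min): min(8.5, 11) = 8.5
Root (Max): max(7, 8.5) = 8.5

8.5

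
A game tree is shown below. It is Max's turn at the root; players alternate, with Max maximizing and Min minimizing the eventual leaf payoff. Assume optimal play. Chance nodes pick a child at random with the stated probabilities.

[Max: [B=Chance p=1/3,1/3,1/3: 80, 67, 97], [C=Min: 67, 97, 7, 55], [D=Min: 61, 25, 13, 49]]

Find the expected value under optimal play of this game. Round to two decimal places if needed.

B (Chance): 1/3·80 + 1/3·67 + 1/3·97 = 81.33
C (Min): min(67, 97, 7, 55) = 7
D (Min): min(61, 25, 13, 49) = 13
Root (Max): max(81.33, 7, 13) = 81.33

81.33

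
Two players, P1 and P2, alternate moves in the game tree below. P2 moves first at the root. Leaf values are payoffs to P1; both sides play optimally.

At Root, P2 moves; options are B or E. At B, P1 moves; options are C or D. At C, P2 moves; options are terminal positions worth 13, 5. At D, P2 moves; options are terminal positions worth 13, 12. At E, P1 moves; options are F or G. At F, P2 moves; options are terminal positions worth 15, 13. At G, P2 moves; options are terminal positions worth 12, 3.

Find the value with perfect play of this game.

C (P2): min(13, 5) = 5
D (P2): min(13, 12) = 12
B (P1): max(5, 12) = 12
F (P2): min(15, 13) = 13
G (P2): min(12, 3) = 3
E (P1): max(13, 3) = 13
Root (P2): min(12, 13) = 12

12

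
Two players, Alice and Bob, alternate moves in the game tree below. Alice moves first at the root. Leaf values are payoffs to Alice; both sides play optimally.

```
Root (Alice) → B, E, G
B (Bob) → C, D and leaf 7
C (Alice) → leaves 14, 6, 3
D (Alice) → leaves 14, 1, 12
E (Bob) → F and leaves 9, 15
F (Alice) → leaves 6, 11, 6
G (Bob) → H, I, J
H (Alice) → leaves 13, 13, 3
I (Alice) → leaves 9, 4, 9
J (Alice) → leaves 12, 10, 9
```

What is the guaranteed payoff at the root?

9

C (Alice): max(14, 6, 3) = 14
D (Alice): max(14, 1, 12) = 14
B (Bob): min(14, 14, 7) = 7
F (Alice): max(6, 11, 6) = 11
E (Bob): min(11, 9, 15) = 9
H (Alice): max(13, 13, 3) = 13
I (Alice): max(9, 4, 9) = 9
J (Alice): max(12, 10, 9) = 12
G (Bob): min(13, 9, 12) = 9
Root (Alice): max(7, 9, 9) = 9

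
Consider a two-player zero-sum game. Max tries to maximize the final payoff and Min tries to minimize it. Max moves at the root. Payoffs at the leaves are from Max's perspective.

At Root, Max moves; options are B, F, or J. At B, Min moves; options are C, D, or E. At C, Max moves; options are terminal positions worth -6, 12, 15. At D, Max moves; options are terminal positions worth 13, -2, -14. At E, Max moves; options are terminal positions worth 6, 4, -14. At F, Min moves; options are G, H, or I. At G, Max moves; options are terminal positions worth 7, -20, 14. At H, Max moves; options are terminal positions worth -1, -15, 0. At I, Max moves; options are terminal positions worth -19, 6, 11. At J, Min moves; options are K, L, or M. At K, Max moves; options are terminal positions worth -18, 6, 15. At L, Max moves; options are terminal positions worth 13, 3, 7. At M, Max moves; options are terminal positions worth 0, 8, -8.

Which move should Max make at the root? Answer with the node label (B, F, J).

C (Max): max(-6, 12, 15) = 15
D (Max): max(13, -2, -14) = 13
E (Max): max(6, 4, -14) = 6
B (Min): min(15, 13, 6) = 6
G (Max): max(7, -20, 14) = 14
H (Max): max(-1, -15, 0) = 0
I (Max): max(-19, 6, 11) = 11
F (Min): min(14, 0, 11) = 0
K (Max): max(-18, 6, 15) = 15
L (Max): max(13, 3, 7) = 13
M (Max): max(0, 8, -8) = 8
J (Min): min(15, 13, 8) = 8
Root (Max): max(6, 0, 8) = 8
Max picks the child with the highest value: J (value 8).

J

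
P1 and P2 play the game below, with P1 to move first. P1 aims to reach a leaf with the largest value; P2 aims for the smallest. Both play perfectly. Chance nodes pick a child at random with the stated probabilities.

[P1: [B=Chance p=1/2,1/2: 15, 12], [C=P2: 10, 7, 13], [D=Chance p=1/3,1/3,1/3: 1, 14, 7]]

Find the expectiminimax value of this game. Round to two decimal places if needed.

13.5

B (Chance): 1/2·15 + 1/2·12 = 13.5
C (P2): min(10, 7, 13) = 7
D (Chance): 1/3·1 + 1/3·14 + 1/3·7 = 7.33
Root (P1): max(13.5, 7, 7.33) = 13.5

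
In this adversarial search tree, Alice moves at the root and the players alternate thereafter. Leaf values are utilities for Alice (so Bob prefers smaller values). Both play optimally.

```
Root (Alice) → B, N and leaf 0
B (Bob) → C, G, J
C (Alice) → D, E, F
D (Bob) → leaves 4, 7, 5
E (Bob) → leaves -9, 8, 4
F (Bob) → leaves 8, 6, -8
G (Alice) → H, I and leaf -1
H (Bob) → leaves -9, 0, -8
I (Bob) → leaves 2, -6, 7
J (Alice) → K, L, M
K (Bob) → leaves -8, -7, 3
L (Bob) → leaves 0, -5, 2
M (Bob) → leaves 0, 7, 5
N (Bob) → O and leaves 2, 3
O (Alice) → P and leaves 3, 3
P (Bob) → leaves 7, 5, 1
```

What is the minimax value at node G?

H: min(-9, 0, -8) = -9
I: min(2, -6, 7) = -6
G: max(-9, -6, -1) = -1

-1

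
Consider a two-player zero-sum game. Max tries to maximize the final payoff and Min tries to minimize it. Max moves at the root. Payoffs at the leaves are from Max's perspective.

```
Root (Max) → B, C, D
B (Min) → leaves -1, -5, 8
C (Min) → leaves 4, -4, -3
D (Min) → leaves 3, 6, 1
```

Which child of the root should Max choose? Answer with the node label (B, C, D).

D

B (Min): min(-1, -5, 8) = -5
C (Min): min(4, -4, -3) = -4
D (Min): min(3, 6, 1) = 1
Root (Max): max(-5, -4, 1) = 1
Max picks the child with the highest value: D (value 1).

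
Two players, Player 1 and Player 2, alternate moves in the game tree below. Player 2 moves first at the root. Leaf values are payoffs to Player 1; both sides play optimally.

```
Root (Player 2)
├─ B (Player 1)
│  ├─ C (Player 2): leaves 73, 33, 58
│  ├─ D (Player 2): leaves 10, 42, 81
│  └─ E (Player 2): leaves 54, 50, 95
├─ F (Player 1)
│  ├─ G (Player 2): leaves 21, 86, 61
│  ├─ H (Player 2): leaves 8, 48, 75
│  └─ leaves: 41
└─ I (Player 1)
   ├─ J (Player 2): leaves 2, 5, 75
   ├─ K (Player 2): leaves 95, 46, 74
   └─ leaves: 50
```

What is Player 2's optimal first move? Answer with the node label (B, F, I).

F

C (Player 2): min(73, 33, 58) = 33
D (Player 2): min(10, 42, 81) = 10
E (Player 2): min(54, 50, 95) = 50
B (Player 1): max(33, 10, 50) = 50
G (Player 2): min(21, 86, 61) = 21
H (Player 2): min(8, 48, 75) = 8
F (Player 1): max(21, 8, 41) = 41
J (Player 2): min(2, 5, 75) = 2
K (Player 2): min(95, 46, 74) = 46
I (Player 1): max(2, 46, 50) = 50
Root (Player 2): min(50, 41, 50) = 41
Player 2 picks the child with the lowest value: F (value 41).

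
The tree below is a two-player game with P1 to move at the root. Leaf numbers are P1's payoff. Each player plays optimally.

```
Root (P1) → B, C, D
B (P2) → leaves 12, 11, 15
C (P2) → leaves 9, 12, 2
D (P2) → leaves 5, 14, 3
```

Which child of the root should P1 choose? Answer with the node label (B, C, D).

B

B (P2): min(12, 11, 15) = 11
C (P2): min(9, 12, 2) = 2
D (P2): min(5, 14, 3) = 3
Root (P1): max(11, 2, 3) = 11
P1 picks the child with the highest value: B (value 11).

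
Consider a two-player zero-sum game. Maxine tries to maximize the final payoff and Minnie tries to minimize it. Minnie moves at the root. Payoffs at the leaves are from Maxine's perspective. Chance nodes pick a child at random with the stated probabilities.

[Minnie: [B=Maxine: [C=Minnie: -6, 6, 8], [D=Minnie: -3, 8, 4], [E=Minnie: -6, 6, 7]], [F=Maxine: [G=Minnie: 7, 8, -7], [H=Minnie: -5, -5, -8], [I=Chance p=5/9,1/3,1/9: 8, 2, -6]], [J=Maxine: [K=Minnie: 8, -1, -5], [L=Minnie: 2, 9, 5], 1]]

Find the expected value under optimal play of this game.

C (Minnie): min(-6, 6, 8) = -6
D (Minnie): min(-3, 8, 4) = -3
E (Minnie): min(-6, 6, 7) = -6
B (Maxine): max(-6, -3, -6) = -3
G (Minnie): min(7, 8, -7) = -7
H (Minnie): min(-5, -5, -8) = -8
I (Chance): 5/9·8 + 1/3·2 + 1/9·-6 = 4.44
F (Maxine): max(-7, -8, 4.44) = 4.44
K (Minnie): min(8, -1, -5) = -5
L (Minnie): min(2, 9, 5) = 2
J (Maxine): max(-5, 2, 1) = 2
Root (Minnie): min(-3, 4.44, 2) = -3

-3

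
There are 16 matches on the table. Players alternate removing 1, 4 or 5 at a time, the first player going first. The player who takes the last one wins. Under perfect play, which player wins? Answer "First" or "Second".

Second

W/L table (W = player to move can force a win):
i:   0  1  2  3  4  5  6  7  8  9 10 11 12 13 14 15 16
     L  W  L  W  W  W  W  W  L  W  L  W  W  W  W  W  L
Position 16 is L, so the second player wins.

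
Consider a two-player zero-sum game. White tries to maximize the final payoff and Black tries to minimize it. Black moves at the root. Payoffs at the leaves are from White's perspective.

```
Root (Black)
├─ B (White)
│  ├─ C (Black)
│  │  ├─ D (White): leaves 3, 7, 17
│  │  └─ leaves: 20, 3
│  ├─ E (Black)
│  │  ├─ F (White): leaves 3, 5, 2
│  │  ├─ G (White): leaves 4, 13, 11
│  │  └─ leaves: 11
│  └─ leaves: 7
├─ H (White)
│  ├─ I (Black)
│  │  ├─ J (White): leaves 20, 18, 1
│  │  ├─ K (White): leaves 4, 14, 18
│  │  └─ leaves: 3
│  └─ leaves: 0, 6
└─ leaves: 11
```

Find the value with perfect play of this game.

6

D (White): max(3, 7, 17) = 17
C (Black): min(17, 20, 3) = 3
F (White): max(3, 5, 2) = 5
G (White): max(4, 13, 11) = 13
E (Black): min(5, 13, 11) = 5
B (White): max(3, 5, 7) = 7
J (White): max(20, 18, 1) = 20
K (White): max(4, 14, 18) = 18
I (Black): min(20, 18, 3) = 3
H (White): max(3, 0, 6) = 6
Root (Black): min(7, 6, 11) = 6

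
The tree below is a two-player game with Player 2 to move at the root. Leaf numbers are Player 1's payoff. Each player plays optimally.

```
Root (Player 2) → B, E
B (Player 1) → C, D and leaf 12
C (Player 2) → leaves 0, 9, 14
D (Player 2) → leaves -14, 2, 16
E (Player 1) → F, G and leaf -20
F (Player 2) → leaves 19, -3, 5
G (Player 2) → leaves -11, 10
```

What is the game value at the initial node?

C (Player 2): min(0, 9, 14) = 0
D (Player 2): min(-14, 2, 16) = -14
B (Player 1): max(0, -14, 12) = 12
F (Player 2): min(19, -3, 5) = -3
G (Player 2): min(-11, 10) = -11
E (Player 1): max(-3, -11, -20) = -3
Root (Player 2): min(12, -3) = -3

-3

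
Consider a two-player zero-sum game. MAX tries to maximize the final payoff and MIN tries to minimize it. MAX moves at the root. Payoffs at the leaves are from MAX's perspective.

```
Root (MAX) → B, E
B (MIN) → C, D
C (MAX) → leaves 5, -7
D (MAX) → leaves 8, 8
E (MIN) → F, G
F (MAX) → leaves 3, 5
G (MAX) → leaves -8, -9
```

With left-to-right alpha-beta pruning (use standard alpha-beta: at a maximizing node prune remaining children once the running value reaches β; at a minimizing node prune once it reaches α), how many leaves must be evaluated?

5

C [α=-∞,β=+∞]: v=5
D [α=-∞,β=5]: v=8 after child 1 ≥ β → β-cutoff, skip 1
B [α=-∞,β=+∞]: v=5
F [α=5,β=+∞]: v=5
E [α=5,β=+∞]: v=5 after child 1 ≤ α → α-cutoff, skip 1
Root [α=-∞,β=+∞]: v=5
Leaves evaluated: 5 of 8.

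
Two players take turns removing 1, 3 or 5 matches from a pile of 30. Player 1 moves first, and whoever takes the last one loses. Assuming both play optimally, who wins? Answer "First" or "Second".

i:   0  1  2  3  4  5  6  7  8  9 10 11 12 13 14 15 16 17 18 19 20 21 22 23 24 25 26 27 28 29 30
     W  L  W  L  W  L  W  L  W  L  W  L  W  L  W  L  W  L  W  L  W  L  W  L  W  L  W  L  W  L  W
Position 30 is W, so the first player wins.

First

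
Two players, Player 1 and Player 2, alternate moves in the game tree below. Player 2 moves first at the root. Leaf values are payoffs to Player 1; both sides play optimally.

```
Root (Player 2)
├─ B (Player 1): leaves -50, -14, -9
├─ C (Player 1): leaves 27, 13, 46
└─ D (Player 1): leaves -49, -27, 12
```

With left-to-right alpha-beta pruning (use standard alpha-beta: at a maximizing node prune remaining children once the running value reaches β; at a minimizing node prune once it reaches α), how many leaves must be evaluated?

B [α=-∞,β=+∞]: v=-9
C [α=-∞,β=-9]: v=27 after child 1 ≥ β → β-cutoff, skip 2
D [α=-∞,β=-9]: v=12
Root [α=-∞,β=+∞]: v=-9
Leaves evaluated: 7 of 9.

7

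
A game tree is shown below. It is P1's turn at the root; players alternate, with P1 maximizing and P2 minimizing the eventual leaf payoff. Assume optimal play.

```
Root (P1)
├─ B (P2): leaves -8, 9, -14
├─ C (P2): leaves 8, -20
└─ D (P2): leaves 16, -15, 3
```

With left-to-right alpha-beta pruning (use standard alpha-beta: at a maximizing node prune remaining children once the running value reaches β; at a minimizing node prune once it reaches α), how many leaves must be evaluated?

B [α=-∞,β=+∞]: v=-14
C [α=-14,β=+∞]: v=-20
D [α=-14,β=+∞]: v=-15 after child 2 ≤ α → α-cutoff, skip 1
Root [α=-∞,β=+∞]: v=-14
Leaves evaluated: 7 of 8.

7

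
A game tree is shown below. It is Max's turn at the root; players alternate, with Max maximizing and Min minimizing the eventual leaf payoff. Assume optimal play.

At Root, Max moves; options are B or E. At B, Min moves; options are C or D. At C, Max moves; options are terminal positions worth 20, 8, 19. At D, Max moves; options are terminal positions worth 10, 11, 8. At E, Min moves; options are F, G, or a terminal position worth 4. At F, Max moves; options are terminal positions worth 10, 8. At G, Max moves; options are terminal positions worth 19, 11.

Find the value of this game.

11

C (Max): max(20, 8, 19) = 20
D (Max): max(10, 11, 8) = 11
B (Min): min(20, 11) = 11
F (Max): max(10, 8) = 10
G (Max): max(19, 11) = 19
E (Min): min(10, 19, 4) = 4
Root (Max): max(11, 4) = 11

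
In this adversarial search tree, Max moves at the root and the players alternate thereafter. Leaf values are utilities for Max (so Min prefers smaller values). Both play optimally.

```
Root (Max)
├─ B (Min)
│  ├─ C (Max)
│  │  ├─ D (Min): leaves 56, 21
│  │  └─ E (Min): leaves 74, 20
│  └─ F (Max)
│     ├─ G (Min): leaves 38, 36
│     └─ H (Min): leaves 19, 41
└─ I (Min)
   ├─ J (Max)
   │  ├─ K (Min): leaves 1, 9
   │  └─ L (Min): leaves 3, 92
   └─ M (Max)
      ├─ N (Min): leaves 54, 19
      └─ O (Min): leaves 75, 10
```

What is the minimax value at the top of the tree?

D (Min): min(56, 21) = 21
E (Min): min(74, 20) = 20
C (Max): max(21, 20) = 21
G (Min): min(38, 36) = 36
H (Min): min(19, 41) = 19
F (Max): max(36, 19) = 36
B (Min): min(21, 36) = 21
K (Min): min(1, 9) = 1
L (Min): min(3, 92) = 3
J (Max): max(1, 3) = 3
N (Min): min(54, 19) = 19
O (Min): min(75, 10) = 10
M (Max): max(19, 10) = 19
I (Min): min(3, 19) = 3
Root (Max): max(21, 3) = 21

21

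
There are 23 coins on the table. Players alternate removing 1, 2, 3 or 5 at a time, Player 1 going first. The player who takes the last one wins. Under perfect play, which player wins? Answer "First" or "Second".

Compute winning (W) and losing (L) positions by backward induction:
i:   0  1  2  3  4  5  6  7  8  9 10 11 12 13 14 15 16 17 18 19 20 21 22 23
     L  W  W  W  L  W  W  W  L  W  W  W  L  W  W  W  L  W  W  W  L  W  W  W
Position 23 is W, so the first player wins.

First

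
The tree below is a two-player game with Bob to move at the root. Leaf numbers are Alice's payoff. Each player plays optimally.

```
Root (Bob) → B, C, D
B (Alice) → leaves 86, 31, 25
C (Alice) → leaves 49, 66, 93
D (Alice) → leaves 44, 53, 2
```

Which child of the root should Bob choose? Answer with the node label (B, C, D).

B (Alice): max(86, 31, 25) = 86
C (Alice): max(49, 66, 93) = 93
D (Alice): max(44, 53, 2) = 53
Root (Bob): min(86, 93, 53) = 53
Bob picks the child with the lowest value: D (value 53).

D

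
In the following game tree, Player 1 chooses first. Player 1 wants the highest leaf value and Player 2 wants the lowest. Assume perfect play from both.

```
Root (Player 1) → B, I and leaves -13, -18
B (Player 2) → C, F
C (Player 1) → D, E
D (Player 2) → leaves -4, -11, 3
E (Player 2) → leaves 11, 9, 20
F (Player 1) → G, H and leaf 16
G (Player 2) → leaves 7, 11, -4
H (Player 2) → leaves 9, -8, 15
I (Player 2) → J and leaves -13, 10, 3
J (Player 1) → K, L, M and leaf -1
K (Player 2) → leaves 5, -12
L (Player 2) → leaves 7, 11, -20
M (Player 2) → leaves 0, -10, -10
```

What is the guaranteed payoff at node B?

9

D: min(-4, -11, 3) = -11
E: min(11, 9, 20) = 9
C: max(-11, 9) = 9
G: min(7, 11, -4) = -4
H: min(9, -8, 15) = -8
F: max(-4, -8, 16) = 16
B: min(9, 16) = 9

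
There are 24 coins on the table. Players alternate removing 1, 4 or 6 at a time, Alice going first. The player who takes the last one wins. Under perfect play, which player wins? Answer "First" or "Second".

First

Mark each pile size as W (mover wins) or L (mover loses):
i:   0  1  2  3  4  5  6  7  8  9 10 11 12 13 14 15 16 17 18 19 20 21 22 23 24
     L  W  L  W  W  L  W  L  W  W  L  W  L  W  W  L  W  L  W  W  L  W  L  W  W
Position 24 is W, so the first player wins.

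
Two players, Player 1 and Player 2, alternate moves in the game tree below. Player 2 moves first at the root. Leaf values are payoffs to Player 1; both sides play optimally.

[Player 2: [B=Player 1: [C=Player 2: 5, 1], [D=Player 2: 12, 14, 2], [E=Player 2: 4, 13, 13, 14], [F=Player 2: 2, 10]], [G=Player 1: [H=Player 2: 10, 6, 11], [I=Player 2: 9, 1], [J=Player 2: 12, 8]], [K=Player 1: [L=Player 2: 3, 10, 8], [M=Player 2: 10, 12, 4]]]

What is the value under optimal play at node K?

L: min(3, 10, 8) = 3
M: min(10, 12, 4) = 4
K: max(3, 4) = 4

4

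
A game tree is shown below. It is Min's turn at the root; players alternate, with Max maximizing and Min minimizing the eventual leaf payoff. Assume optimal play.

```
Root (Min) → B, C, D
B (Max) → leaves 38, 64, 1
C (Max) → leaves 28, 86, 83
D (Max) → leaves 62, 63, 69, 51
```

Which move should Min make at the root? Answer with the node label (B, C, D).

B (Max): max(38, 64, 1) = 64
C (Max): max(28, 86, 83) = 86
D (Max): max(62, 63, 69, 51) = 69
Root (Min): min(64, 86, 69) = 64
Min picks the child with the lowest value: B (value 64).

B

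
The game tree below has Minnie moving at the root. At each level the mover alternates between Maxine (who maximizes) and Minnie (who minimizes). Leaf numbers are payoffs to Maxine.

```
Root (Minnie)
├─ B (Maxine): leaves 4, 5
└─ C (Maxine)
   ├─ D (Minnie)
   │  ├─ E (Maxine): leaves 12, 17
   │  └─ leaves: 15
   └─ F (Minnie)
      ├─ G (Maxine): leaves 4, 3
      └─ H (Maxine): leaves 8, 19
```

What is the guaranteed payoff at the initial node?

5

B (Maxine): max(4, 5) = 5
E (Maxine): max(12, 17) = 17
D (Minnie): min(17, 15) = 15
G (Maxine): max(4, 3) = 4
H (Maxine): max(8, 19) = 19
F (Minnie): min(4, 19) = 4
C (Maxine): max(15, 4) = 15
Root (Minnie): min(5, 15) = 5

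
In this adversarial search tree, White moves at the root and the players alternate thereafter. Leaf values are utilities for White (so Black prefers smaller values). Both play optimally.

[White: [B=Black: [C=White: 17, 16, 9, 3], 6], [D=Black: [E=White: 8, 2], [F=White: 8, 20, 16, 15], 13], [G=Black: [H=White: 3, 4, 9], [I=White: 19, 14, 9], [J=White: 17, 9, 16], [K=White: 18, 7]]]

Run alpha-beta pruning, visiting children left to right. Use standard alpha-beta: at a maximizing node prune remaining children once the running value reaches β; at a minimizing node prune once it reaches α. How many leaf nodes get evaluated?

C [α=-∞,β=+∞]: v=17
B [α=-∞,β=+∞]: v=6
E [α=6,β=+∞]: v=8
F [α=6,β=8]: v=8 after child 1 ≥ β → β-cutoff, skip 3
D [α=6,β=+∞]: v=8
H [α=8,β=+∞]: v=9
I [α=8,β=9]: v=19 after child 1 ≥ β → β-cutoff, skip 2
J [α=8,β=9]: v=17 after child 1 ≥ β → β-cutoff, skip 2
K [α=8,β=9]: v=18 after child 1 ≥ β → β-cutoff, skip 1
G [α=8,β=+∞]: v=9
Root [α=-∞,β=+∞]: v=9
Leaves evaluated: 15 of 23.

15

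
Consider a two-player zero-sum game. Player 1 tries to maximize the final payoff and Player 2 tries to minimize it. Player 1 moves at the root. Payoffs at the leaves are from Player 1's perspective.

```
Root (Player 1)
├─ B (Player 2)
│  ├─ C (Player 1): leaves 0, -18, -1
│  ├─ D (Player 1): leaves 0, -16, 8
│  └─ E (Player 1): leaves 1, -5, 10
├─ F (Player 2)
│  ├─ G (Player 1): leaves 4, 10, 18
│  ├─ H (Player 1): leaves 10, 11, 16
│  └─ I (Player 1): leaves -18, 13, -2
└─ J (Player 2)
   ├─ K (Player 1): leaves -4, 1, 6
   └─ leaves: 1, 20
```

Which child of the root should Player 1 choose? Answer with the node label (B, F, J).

C (Player 1): max(0, -18, -1) = 0
D (Player 1): max(0, -16, 8) = 8
E (Player 1): max(1, -5, 10) = 10
B (Player 2): min(0, 8, 10) = 0
G (Player 1): max(4, 10, 18) = 18
H (Player 1): max(10, 11, 16) = 16
I (Player 1): max(-18, 13, -2) = 13
F (Player 2): min(18, 16, 13) = 13
K (Player 1): max(-4, 1, 6) = 6
J (Player 2): min(6, 1, 20) = 1
Root (Player 1): max(0, 13, 1) = 13
Player 1 picks the child with the highest value: F (value 13).

F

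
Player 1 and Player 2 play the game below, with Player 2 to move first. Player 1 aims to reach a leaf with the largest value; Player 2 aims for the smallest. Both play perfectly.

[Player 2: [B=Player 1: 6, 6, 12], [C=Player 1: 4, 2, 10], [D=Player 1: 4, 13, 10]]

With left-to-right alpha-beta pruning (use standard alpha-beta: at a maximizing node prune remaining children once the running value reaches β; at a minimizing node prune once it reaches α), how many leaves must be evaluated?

B [α=-∞,β=+∞]: v=12
C [α=-∞,β=12]: v=10
D [α=-∞,β=10]: v=13 after child 2 ≥ β → β-cutoff, skip 1
Root [α=-∞,β=+∞]: v=10
Leaves evaluated: 8 of 9.

8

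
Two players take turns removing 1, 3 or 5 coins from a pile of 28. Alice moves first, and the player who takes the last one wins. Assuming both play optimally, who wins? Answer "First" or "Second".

Second

W/L table (W = player to move can force a win):
i:   0  1  2  3  4  5  6  7  8  9 10 11 12 13 14 15 16 17 18 19 20 21 22 23 24 25 26 27 28
     L  W  L  W  L  W  L  W  L  W  L  W  L  W  L  W  L  W  L  W  L  W  L  W  L  W  L  W  L
Position 28 is L, so the second player wins.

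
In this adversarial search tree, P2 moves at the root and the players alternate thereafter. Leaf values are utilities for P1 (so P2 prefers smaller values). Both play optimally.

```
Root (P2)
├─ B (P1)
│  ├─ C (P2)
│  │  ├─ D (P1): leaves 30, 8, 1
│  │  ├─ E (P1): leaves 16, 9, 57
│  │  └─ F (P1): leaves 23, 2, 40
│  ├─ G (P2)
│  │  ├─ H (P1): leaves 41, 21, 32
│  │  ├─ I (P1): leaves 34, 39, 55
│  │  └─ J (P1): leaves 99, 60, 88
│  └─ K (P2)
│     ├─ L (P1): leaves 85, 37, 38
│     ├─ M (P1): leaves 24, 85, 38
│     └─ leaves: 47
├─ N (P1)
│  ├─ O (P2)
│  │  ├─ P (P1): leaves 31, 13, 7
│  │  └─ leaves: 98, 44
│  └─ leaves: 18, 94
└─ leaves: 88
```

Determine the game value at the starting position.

D (P1): max(30, 8, 1) = 30
E (P1): max(16, 9, 57) = 57
F (P1): max(23, 2, 40) = 40
C (P2): min(30, 57, 40) = 30
H (P1): max(41, 21, 32) = 41
I (P1): max(34, 39, 55) = 55
J (P1): max(99, 60, 88) = 99
G (P2): min(41, 55, 99) = 41
L (P1): max(85, 37, 38) = 85
M (P1): max(24, 85, 38) = 85
K (P2): min(85, 85, 47) = 47
B (P1): max(30, 41, 47) = 47
P (P1): max(31, 13, 7) = 31
O (P2): min(31, 98, 44) = 31
N (P1): max(31, 18, 94) = 94
Root (P2): min(47, 94, 88) = 47

47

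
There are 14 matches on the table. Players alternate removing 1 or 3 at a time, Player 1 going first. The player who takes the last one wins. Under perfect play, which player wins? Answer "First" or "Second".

i:   0  1  2  3  4  5  6  7  8  9 10 11 12 13 14
     L  W  L  W  L  W  L  W  L  W  L  W  L  W  L
Position 14 is L, so the second player wins.

Second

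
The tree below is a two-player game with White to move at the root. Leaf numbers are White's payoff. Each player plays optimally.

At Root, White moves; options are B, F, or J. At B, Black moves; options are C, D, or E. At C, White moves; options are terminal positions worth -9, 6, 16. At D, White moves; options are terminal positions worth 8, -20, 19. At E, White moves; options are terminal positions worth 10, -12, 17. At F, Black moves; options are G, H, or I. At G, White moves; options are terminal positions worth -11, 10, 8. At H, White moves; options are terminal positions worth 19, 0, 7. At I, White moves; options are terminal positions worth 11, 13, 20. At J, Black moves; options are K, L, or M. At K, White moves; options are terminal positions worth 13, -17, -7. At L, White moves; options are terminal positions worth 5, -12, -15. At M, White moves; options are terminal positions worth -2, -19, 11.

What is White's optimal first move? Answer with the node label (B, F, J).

C (White): max(-9, 6, 16) = 16
D (White): max(8, -20, 19) = 19
E (White): max(10, -12, 17) = 17
B (Black): min(16, 19, 17) = 16
G (White): max(-11, 10, 8) = 10
H (White): max(19, 0, 7) = 19
I (White): max(11, 13, 20) = 20
F (Black): min(10, 19, 20) = 10
K (White): max(13, -17, -7) = 13
L (White): max(5, -12, -15) = 5
M (White): max(-2, -19, 11) = 11
J (Black): min(13, 5, 11) = 5
Root (White): max(16, 10, 5) = 16
White picks the child with the highest value: B (value 16).

B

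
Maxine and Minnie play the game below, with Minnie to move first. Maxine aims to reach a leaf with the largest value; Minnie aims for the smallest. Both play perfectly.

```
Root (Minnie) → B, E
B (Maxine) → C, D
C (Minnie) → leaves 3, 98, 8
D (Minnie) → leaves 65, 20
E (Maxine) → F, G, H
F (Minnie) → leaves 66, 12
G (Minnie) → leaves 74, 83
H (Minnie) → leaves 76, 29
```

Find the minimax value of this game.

C (Minnie): min(3, 98, 8) = 3
D (Minnie): min(65, 20) = 20
B (Maxine): max(3, 20) = 20
F (Minnie): min(66, 12) = 12
G (Minnie): min(74, 83) = 74
H (Minnie): min(76, 29) = 29
E (Maxine): max(12, 74, 29) = 74
Root (Minnie): min(20, 74) = 20

20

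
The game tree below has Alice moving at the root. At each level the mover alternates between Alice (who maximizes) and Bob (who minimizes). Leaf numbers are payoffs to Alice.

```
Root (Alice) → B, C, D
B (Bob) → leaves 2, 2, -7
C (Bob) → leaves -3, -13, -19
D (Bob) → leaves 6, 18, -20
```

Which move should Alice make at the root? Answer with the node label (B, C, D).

B

B (Bob): min(2, 2, -7) = -7
C (Bob): min(-3, -13, -19) = -19
D (Bob): min(6, 18, -20) = -20
Root (Alice): max(-7, -19, -20) = -7
Alice picks the child with the highest value: B (value -7).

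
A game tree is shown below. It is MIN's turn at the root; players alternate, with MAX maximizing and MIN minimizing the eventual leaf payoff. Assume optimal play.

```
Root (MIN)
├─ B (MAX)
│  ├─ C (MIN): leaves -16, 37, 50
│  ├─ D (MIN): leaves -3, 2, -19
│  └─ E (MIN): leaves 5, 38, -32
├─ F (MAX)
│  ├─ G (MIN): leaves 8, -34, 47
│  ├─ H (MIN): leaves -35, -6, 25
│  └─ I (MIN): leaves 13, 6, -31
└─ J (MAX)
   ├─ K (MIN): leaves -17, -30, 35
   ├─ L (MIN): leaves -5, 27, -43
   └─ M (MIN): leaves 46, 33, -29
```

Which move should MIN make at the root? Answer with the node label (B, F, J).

C (MIN): min(-16, 37, 50) = -16
D (MIN): min(-3, 2, -19) = -19
E (MIN): min(5, 38, -32) = -32
B (MAX): max(-16, -19, -32) = -16
G (MIN): min(8, -34, 47) = -34
H (MIN): min(-35, -6, 25) = -35
I (MIN): min(13, 6, -31) = -31
F (MAX): max(-34, -35, -31) = -31
K (MIN): min(-17, -30, 35) = -30
L (MIN): min(-5, 27, -43) = -43
M (MIN): min(46, 33, -29) = -29
J (MAX): max(-30, -43, -29) = -29
Root (MIN): min(-16, -31, -29) = -31
MIN picks the child with the lowest value: F (value -31).

F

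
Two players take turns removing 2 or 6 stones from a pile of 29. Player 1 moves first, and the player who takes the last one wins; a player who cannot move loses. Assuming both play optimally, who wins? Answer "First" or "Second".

Second

i:   0  1  2  3  4  5  6  7  8  9 10 11 12 13 14 15 16 17 18 19 20 21 22 23 24 25 26 27 28 29
     L  L  W  W  L  L  W  W  L  L  W  W  L  L  W  W  L  L  W  W  L  L  W  W  L  L  W  W  L  L
Position 29 is L, so the second player wins.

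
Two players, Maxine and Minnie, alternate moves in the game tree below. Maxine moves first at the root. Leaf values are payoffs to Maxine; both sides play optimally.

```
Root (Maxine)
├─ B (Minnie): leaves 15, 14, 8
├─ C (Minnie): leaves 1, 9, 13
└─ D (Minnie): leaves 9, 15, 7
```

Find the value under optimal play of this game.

8

B (Minnie): min(15, 14, 8) = 8
C (Minnie): min(1, 9, 13) = 1
D (Minnie): min(9, 15, 7) = 7
Root (Maxine): max(8, 1, 7) = 8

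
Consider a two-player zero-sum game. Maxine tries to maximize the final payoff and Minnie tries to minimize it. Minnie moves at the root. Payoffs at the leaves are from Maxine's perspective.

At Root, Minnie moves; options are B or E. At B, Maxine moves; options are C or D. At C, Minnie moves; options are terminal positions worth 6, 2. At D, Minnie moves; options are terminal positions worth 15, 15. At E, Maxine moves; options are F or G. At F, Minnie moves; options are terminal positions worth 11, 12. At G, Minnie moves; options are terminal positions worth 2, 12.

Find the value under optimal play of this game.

11

C (Minnie): min(6, 2) = 2
D (Minnie): min(15, 15) = 15
B (Maxine): max(2, 15) = 15
F (Minnie): min(11, 12) = 11
G (Minnie): min(2, 12) = 2
E (Maxine): max(11, 2) = 11
Root (Minnie): min(15, 11) = 11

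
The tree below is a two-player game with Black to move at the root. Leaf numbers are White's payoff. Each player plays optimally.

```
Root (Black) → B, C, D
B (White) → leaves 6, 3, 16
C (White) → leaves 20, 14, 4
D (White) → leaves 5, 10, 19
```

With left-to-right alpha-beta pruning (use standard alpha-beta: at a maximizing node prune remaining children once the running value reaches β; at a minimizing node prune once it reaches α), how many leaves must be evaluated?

B [α=-∞,β=+∞]: v=16
C [α=-∞,β=16]: v=20 after child 1 ≥ β → β-cutoff, skip 2
D [α=-∞,β=16]: v=19
Root [α=-∞,β=+∞]: v=16
Leaves evaluated: 7 of 9.

7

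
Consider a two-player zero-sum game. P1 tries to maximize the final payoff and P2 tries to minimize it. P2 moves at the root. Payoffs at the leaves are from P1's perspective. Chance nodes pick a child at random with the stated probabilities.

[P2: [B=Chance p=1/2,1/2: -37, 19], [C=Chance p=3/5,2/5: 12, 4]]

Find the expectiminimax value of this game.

B (Chance): 1/2·-37 + 1/2·19 = -9
C (Chance): 3/5·12 + 2/5·4 = 8.8
Root (P2): min(-9, 8.8) = -9

-9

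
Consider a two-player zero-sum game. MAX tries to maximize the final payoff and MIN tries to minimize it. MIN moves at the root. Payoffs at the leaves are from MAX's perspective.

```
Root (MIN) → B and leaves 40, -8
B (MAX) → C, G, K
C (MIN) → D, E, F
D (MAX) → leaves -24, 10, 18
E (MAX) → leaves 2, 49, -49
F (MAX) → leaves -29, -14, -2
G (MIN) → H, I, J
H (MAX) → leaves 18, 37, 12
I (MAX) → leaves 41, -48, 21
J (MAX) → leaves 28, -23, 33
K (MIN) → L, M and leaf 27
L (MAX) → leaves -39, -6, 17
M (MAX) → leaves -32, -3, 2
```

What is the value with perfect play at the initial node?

-8

D (MAX): max(-24, 10, 18) = 18
E (MAX): max(2, 49, -49) = 49
F (MAX): max(-29, -14, -2) = -2
C (MIN): min(18, 49, -2) = -2
H (MAX): max(18, 37, 12) = 37
I (MAX): max(41, -48, 21) = 41
J (MAX): max(28, -23, 33) = 33
G (MIN): min(37, 41, 33) = 33
L (MAX): max(-39, -6, 17) = 17
M (MAX): max(-32, -3, 2) = 2
K (MIN): min(17, 2, 27) = 2
B (MAX): max(-2, 33, 2) = 33
Root (MIN): min(33, 40, -8) = -8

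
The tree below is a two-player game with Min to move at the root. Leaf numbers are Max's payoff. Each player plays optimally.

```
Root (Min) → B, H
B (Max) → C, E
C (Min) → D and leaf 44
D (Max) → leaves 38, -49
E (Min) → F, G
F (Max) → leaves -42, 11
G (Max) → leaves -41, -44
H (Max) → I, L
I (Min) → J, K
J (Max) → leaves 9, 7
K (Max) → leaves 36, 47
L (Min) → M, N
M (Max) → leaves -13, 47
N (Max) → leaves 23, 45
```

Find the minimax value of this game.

38

D (Max): max(38, -49) = 38
C (Min): min(38, 44) = 38
F (Max): max(-42, 11) = 11
G (Max): max(-41, -44) = -41
E (Min): min(11, -41) = -41
B (Max): max(38, -41) = 38
J (Max): max(9, 7) = 9
K (Max): max(36, 47) = 47
I (Min): min(9, 47) = 9
M (Max): max(-13, 47) = 47
N (Max): max(23, 45) = 45
L (Min): min(47, 45) = 45
H (Max): max(9, 45) = 45
Root (Min): min(38, 45) = 38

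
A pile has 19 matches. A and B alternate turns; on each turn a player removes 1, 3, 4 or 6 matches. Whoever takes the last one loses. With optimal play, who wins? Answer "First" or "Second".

Positions where the player to move wins (W) vs loses (L):
i:   0  1  2  3  4  5  6  7  8  9 10 11 12 13 14 15 16 17 18 19
     W  L  W  L  W  W  W  W  L  W  L  W  W  W  W  L  W  L  W  W
Position 19 is W, so the first player wins.

First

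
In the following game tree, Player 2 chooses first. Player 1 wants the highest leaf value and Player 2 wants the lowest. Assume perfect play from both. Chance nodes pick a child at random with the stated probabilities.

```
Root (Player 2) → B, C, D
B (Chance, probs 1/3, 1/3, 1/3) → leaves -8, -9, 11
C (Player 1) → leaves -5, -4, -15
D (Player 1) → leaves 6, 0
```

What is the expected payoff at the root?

B (Chance): 1/3·-8 + 1/3·-9 + 1/3·11 = -2
C (Player 1): max(-5, -4, -15) = -4
D (Player 1): max(6, 0) = 6
Root (Player 2): min(-2, -4, 6) = -4

-4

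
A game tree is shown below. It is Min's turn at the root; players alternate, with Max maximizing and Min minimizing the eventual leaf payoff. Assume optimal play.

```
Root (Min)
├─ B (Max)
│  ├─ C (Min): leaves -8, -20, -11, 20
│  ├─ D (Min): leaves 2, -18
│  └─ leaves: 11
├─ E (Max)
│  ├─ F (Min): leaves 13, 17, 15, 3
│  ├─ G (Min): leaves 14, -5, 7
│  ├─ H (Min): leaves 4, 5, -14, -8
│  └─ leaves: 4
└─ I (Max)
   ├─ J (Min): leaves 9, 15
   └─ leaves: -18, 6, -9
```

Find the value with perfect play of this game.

4

C (Min): min(-8, -20, -11, 20) = -20
D (Min): min(2, -18) = -18
B (Max): max(-20, -18, 11) = 11
F (Min): min(13, 17, 15, 3) = 3
G (Min): min(14, -5, 7) = -5
H (Min): min(4, 5, -14, -8) = -14
E (Max): max(3, -5, -14, 4) = 4
J (Min): min(9, 15) = 9
I (Max): max(9, -18, 6, -9) = 9
Root (Min): min(11, 4, 9) = 4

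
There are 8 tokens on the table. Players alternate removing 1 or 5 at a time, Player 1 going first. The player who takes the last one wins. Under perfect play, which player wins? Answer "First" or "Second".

i:   0  1  2  3  4  5  6  7  8
     L  W  L  W  L  W  L  W  L
Position 8 is L, so the second player wins.

Second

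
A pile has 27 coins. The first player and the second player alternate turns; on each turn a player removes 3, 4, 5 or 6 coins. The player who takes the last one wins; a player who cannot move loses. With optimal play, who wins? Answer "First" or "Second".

i:   0  1  2  3  4  5  6  7  8  9 10 11 12 13 14 15 16 17 18 19 20 21 22 23 24 25 26 27
     L  L  L  W  W  W  W  W  W  L  L  L  W  W  W  W  W  W  L  L  L  W  W  W  W  W  W  L
Position 27 is L, so the second player wins.

Second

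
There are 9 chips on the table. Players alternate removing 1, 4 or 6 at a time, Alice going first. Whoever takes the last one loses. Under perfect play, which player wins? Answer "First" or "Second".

First

Mark each pile size as W (mover wins) or L (mover loses):
i:   0  1  2  3  4  5  6  7  8  9
     W  L  W  L  W  W  L  W  L  W
Position 9 is W, so the first player wins.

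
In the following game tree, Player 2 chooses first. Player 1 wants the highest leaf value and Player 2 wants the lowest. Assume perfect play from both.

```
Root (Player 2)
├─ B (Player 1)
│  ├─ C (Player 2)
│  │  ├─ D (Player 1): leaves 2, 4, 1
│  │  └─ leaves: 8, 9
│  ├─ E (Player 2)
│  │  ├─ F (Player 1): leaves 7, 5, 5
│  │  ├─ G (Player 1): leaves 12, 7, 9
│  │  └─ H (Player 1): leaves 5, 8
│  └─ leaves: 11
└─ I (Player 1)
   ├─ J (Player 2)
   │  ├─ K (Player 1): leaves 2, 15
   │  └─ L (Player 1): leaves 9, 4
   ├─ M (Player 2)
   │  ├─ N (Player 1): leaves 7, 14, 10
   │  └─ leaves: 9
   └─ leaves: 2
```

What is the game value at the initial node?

D (Player 1): max(2, 4, 1) = 4
C (Player 2): min(4, 8, 9) = 4
F (Player 1): max(7, 5, 5) = 7
G (Player 1): max(12, 7, 9) = 12
H (Player 1): max(5, 8) = 8
E (Player 2): min(7, 12, 8) = 7
B (Player 1): max(4, 7, 11) = 11
K (Player 1): max(2, 15) = 15
L (Player 1): max(9, 4) = 9
J (Player 2): min(15, 9) = 9
N (Player 1): max(7, 14, 10) = 14
M (Player 2): min(14, 9) = 9
I (Player 1): max(9, 9, 2) = 9
Root (Player 2): min(11, 9) = 9

9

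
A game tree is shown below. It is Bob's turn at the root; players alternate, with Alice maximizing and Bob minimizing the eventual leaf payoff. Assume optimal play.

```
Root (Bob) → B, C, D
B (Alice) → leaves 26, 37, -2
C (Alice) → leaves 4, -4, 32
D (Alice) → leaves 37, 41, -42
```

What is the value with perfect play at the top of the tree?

B (Alice): max(26, 37, -2) = 37
C (Alice): max(4, -4, 32) = 32
D (Alice): max(37, 41, -42) = 41
Root (Bob): min(37, 32, 41) = 32

32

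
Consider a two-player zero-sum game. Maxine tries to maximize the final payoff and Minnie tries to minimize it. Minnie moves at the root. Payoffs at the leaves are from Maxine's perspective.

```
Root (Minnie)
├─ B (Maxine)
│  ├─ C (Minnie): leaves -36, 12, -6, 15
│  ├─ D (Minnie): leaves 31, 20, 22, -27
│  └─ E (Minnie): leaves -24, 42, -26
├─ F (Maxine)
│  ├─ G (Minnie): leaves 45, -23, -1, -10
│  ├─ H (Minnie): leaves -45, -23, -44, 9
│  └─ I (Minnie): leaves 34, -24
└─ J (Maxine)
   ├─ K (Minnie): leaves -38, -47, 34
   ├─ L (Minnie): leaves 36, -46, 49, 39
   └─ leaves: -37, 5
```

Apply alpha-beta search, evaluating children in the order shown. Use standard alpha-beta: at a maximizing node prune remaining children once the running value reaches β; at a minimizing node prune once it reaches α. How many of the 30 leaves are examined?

C [α=-∞,β=+∞]: v=-36
D [α=-36,β=+∞]: v=-27
E [α=-27,β=+∞]: v=-26
B [α=-∞,β=+∞]: v=-26
G [α=-∞,β=-26]: v=-23
F [α=-∞,β=-26]: v=-23 after child 1 ≥ β → β-cutoff, skip 2
K [α=-∞,β=-26]: v=-47
L [α=-47,β=-26]: v=-46
J [α=-∞,β=-26]: v=5
Root [α=-∞,β=+∞]: v=-26
Leaves evaluated: 24 of 30.

24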